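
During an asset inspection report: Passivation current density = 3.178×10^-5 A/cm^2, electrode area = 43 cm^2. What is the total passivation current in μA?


I = i_pass * A, then convert A → μA (×10^6)
I = 3.178×10^-5 * 43 * 10^6 = 1366.54 μA

1366.54 μA


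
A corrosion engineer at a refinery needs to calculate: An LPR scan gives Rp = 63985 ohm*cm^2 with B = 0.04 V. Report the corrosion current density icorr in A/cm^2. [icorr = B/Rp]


Apply the Stern-Geary relation: icorr = B / Rp
icorr = 0.04 / 63985 = 6.251×10^-7 A/cm^2

6.251×10^-7 A/cm^2


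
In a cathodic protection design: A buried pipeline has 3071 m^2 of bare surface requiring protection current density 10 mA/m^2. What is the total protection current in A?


I = area * current density, then convert mA → A (÷1000)
I = 3071 * 10 / 1000 = 30.71 A

30.71 A


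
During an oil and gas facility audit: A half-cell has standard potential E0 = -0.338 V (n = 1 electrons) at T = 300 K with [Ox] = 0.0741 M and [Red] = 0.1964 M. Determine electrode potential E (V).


Apply the Nernst equation: E = E0 + (RT/nF)*ln([Ox]/[Red])
Step 1: RT/nF = 8.314*300/(1*96485) = 0.02585065 V
Step 2: [Ox]/[Red] = 0.0741/0.1964 = 0.377291
Step 3: ln(0.377291) = -0.974739
Step 4: correction = 0.02585065 * -0.974739 = -0.025 V
E = -0.338 + -0.025 = -0.363 V

-0.363 V


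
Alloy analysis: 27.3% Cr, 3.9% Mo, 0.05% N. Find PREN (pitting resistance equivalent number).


Apply the PREN formula: PREN = Cr + 3.3*Mo + 16*N
PREN = 27.3 + 3.3*3.9 + 16*0.05
PREN = 27.3 + 12.87 + 0.8 = 40.97

40.97


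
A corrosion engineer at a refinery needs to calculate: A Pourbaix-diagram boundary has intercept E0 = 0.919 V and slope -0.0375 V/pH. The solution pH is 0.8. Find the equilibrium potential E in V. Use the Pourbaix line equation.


Apply the Pourbaix line equation: E = E0 + slope*pH
E = 0.919 + (-0.0375)*0.8 = 0.919 + (-0.03) = 0.889 V
Rounded to 3 decimal places: E = 0.889 V

0.889 V


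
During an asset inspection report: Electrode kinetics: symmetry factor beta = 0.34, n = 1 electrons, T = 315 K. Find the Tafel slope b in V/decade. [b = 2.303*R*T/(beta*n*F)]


Apply the Tafel slope relation: b = 2.303*R*T/(beta*n*F)
Numerator: 2.303 * 8.314 * 315 = 6031.35
Denominator: 0.34 * 1 * 96485 = 32804.9
b = 6031.35 / 32804.9 = 0.1839 V/decade

0.1839 V/decade


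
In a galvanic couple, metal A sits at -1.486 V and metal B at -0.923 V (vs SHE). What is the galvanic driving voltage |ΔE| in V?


Driving voltage is the absolute potential difference.
|ΔE| = |-1.486 − (-0.923)| = 0.563 V

0.563 V


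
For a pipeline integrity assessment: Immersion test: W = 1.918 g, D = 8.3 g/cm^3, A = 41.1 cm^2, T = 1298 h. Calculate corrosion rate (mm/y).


Apply the mm/y weight-loss relation: CR = 87600 * W / (D * A * T)
Numerator: 87600 * 1.918 = 168016.8
Denominator: 8.3 * 41.1 * 1298 = 442786.74
CR = 168016.8 / 442786.74 = 0.37945 mm/y

0.37945 mm/y


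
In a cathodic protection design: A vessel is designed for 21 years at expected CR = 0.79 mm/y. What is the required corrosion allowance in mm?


Corrosion allowance = CR × design life
CA = 0.79 * 21 = 16.59 mm

16.59 mm


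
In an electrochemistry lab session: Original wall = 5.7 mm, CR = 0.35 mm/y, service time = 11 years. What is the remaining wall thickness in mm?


Remaining wall = original − CR × time
t = 5.7 − 0.35*11 = 5.7 − 3.85 = 1.85 mm

1.85 mm


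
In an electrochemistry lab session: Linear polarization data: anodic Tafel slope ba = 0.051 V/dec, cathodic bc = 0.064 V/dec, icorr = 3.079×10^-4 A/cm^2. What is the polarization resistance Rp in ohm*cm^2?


Apply the Stern-Geary equation: Rp = ba*bc / (2.303*icorr*(ba+bc))
ba*bc = 0.051*0.064 = 0.003264
ba+bc = 0.115; 2.303*icorr*(ba+bc) = 2.303*3.079×10^-4*0.115 = 8.1545775×10^-5
Rp = 0.003264 / 8.1545775×10^-5 = 40.03 ohm*cm^2

40.03 ohm*cm^2


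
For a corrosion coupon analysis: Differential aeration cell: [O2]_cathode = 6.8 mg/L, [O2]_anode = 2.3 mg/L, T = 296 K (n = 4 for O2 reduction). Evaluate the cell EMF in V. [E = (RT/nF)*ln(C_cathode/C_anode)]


Apply the Nernst concentration-cell relation: E = (RT/nF)*ln(C_cathode/C_anode)
RT/nF = 8.314*296/(4*96485) = 0.00637649 V
ln(6.8/2.3) = 1.08401
E = 0.00637649 * 1.08401 = 0.00691 V

0.00691 V


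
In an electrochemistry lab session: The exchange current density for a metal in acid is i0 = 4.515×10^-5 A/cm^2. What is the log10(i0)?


i0 = 4.515×10^-5 A/cm^2
log10(i0) = -4.345

-4.345


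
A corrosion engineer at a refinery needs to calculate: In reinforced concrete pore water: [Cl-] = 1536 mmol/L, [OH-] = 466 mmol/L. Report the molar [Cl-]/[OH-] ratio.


Threshold parameter = [Cl-] / [OH-] (molar basis; both in mmol/L, so units cancel)
Ratio = 1536 / 466 = 3.3

3.3


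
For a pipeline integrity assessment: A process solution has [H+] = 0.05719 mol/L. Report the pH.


pH = −log10[H+]
pH = −log10(0.05719) = 1.24

1.24


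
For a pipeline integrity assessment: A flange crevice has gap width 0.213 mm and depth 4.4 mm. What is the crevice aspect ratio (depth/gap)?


Aspect ratio = depth / gap
Ratio = 4.4 / 0.213 = 20.7

20.7


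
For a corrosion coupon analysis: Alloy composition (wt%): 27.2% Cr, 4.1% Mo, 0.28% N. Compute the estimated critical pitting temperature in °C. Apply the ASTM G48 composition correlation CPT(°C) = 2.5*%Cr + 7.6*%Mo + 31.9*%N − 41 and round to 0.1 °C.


Apply the ASTM G48 empirical CPT estimate: CPT(°C) = 2.5*%Cr + 7.6*%Mo + 31.9*%N − 41
2.5*27.2 = 68; 7.6*4.1 = 31.16; 31.9*0.28 = 8.932
CPT = 68 + 31.16 + 8.932 − 41 = 67.092 °C
Rounded to 0.1 °C: CPT ≈ 67.1 °C

67.1 °C


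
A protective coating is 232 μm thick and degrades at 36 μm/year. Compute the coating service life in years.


Service life = thickness / degradation rate
Life = 232 / 36 = 6.4 years

6.4 years


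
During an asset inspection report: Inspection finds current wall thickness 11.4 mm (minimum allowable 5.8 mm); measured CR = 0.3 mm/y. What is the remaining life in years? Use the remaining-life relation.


Apply the remaining-life relation: RL = (t_current − t_min) / CR
RL = (11.4 − 5.8) / 0.3 = 5.6 / 0.3 = 18.7 years

18.7 years


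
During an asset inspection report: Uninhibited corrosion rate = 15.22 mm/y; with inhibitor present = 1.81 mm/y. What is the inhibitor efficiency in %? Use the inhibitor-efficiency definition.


Apply the inhibitor-efficiency definition: IE = (CR_blank − CR_inh)/CR_blank × 100
IE = (15.22 − 1.81) / 15.22 × 100
IE = 13.41 / 15.22 × 100 = 88.1 %

88.1 %


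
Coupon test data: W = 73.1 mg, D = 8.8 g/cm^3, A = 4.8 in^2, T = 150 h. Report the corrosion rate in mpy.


Apply the mpy weight-loss relation: CR = 534 * W / (D * A * T)
Numerator: 534 * 73.1 = 39035.4
Denominator: 8.8 * 4.8 * 150 = 6336.0
CR = 39035.4 / 6336.0 = 6.16089 mpy

6.16089 mpy


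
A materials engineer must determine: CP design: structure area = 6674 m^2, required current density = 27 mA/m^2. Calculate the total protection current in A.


I = area * current density, then convert mA → A (÷1000)
I = 6674 * 27 / 1000 = 180.2 A

180.2 A


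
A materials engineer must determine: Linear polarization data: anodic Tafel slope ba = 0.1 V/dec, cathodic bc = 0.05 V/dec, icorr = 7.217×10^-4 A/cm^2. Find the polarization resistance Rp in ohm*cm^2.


Apply the Stern-Geary equation: Rp = ba*bc / (2.303*icorr*(ba+bc))
ba*bc = 0.1*0.05 = 0.005
ba+bc = 0.15; 2.303*icorr*(ba+bc) = 2.303*7.217×10^-4*0.15 = 2.4931127×10^-4
Rp = 0.005 / 2.4931127×10^-4 = 20.06 ohm*cm^2

20.06 ohm*cm^2


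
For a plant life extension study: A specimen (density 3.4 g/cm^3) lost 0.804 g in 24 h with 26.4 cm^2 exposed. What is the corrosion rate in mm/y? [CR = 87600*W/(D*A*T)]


Apply the mm/y weight-loss relation: CR = 87600 * W / (D * A * T)
Numerator: 87600 * 0.804 = 70430.4
Denominator: 3.4 * 26.4 * 24 = 2154.24
CR = 70430.4 / 2154.24 = 32.69385 mm/y

32.69385 mm/y


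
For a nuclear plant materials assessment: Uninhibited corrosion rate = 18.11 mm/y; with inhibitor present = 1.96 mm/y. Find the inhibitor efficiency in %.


Apply the inhibitor-efficiency definition: IE = (CR_blank − CR_inh)/CR_blank × 100
IE = (18.11 − 1.96) / 18.11 × 100
IE = 16.15 / 18.11 × 100 = 89.2 %

89.2 %


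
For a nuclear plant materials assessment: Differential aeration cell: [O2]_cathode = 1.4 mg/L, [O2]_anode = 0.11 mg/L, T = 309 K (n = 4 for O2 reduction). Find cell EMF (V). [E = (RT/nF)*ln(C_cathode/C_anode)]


Apply the Nernst concentration-cell relation: E = (RT/nF)*ln(C_cathode/C_anode)
RT/nF = 8.314*309/(4*96485) = 0.00665654 V
ln(1.4/0.11) = 2.54375
E = 0.00665654 * 2.54375 = 0.01693 V

0.01693 V


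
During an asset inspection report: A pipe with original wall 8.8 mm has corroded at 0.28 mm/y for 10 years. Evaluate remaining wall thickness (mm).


Remaining wall = original − CR × time
t = 8.8 − 0.28*10 = 8.8 − 2.8 = 6.0 mm

6.0 mm


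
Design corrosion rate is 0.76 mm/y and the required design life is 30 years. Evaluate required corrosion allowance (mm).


Corrosion allowance = CR × design life
CA = 0.76 * 30 = 22.8 mm

22.8 mm


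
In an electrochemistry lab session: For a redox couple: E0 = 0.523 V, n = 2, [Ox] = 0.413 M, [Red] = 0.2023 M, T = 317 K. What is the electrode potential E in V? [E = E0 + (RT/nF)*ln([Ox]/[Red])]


Apply the Nernst equation: E = E0 + (RT/nF)*ln([Ox]/[Red])
Step 1: RT/nF = 8.314*317/(2*96485) = 0.01365776 V
Step 2: [Ox]/[Red] = 0.413/0.2023 = 2.041522
Step 3: ln(2.041522) = 0.713696
Step 4: correction = 0.01365776 * 0.713696 = 0.0097 V
E = 0.523 + 0.0097 = 0.5327 V

0.5327 V


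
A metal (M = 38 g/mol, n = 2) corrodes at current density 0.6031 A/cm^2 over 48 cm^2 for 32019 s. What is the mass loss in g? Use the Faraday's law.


Apply Faraday's law: m = i*A*t*M / (n*F)
Total charge passed Q = i*A*t = 0.6031*48*32019 = 926911.6272 C
m = Q*M/(n*F) = 926911.6272*38/(2*96485) = 182.5291 g

182.5291 g


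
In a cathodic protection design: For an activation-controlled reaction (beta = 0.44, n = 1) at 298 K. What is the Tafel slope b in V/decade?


Apply the Tafel slope relation: b = 2.303*R*T/(beta*n*F)
Numerator: 2.303 * 8.314 * 298 = 5705.85
Denominator: 0.44 * 1 * 96485 = 42453.4
b = 5705.85 / 42453.4 = 0.1344 V/decade

0.1344 V/decade


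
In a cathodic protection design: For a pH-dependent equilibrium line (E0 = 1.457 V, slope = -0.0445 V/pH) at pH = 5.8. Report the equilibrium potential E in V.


Apply the Pourbaix line equation: E = E0 + slope*pH
E = 1.457 + (-0.0445)*5.8 = 1.457 + (-0.2581) = 1.1989 V
Rounded to 3 decimal places: E = 1.199 V

1.199 V


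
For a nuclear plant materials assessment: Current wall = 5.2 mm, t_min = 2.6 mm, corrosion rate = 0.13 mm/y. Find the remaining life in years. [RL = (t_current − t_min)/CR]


Apply the remaining-life relation: RL = (t_current − t_min) / CR
RL = (5.2 − 2.6) / 0.13 = 2.6 / 0.13 = 20.0 years

20.0 years


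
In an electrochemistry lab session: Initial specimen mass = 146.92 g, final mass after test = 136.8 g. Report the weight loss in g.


Weight loss = initial − final
WL = 146.92 − 136.8 = 10.12 g

10.12 g


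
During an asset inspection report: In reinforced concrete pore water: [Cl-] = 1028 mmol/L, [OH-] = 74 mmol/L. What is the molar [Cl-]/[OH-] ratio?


Threshold parameter = [Cl-] / [OH-] (molar basis; both in mmol/L, so units cancel)
Ratio = 1028 / 74 = 13.89

13.89


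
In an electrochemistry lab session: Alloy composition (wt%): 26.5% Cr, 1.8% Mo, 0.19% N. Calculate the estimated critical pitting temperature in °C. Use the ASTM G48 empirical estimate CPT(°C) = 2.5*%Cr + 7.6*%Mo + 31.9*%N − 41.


Apply the ASTM G48 empirical CPT estimate: CPT(°C) = 2.5*%Cr + 7.6*%Mo + 31.9*%N − 41
2.5*26.5 = 66.25; 7.6*1.8 = 13.68; 31.9*0.19 = 6.061
CPT = 66.25 + 13.68 + 6.061 − 41 = 44.991 °C
Rounded to 0.1 °C: CPT ≈ 45.0 °C

45.0 °C


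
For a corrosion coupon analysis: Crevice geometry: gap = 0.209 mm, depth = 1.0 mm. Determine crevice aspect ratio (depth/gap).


Aspect ratio = depth / gap
Ratio = 1.0 / 0.209 = 4.8

4.8


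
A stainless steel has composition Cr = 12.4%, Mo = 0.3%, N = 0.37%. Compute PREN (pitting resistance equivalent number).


Apply the PREN formula: PREN = Cr + 3.3*Mo + 16*N
PREN = 12.4 + 3.3*0.3 + 16*0.37
PREN = 12.4 + 0.99 + 5.92 = 19.31

19.31


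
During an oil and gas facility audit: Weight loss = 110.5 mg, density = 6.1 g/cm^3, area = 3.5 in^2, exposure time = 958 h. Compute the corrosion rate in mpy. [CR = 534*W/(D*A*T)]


Apply the mpy weight-loss relation: CR = 534 * W / (D * A * T)
Numerator: 534 * 110.5 = 59007.0
Denominator: 6.1 * 3.5 * 958 = 20453.3
CR = 59007.0 / 20453.3 = 2.885 mpy

2.885 mpy


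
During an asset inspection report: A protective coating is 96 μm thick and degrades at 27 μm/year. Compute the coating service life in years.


Service life = thickness / degradation rate
Life = 96 / 27 = 3.6 years

3.6 years


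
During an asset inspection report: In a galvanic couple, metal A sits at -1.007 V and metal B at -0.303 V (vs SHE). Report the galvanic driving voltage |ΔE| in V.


Driving voltage is the absolute potential difference.
|ΔE| = |-1.007 − (-0.303)| = 0.704 V

0.704 V


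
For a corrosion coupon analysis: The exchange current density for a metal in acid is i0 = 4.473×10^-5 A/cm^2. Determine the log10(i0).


i0 = 4.473×10^-5 A/cm^2
log10(i0) = -4.349

-4.349


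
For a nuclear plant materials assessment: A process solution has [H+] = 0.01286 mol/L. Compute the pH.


pH = −log10[H+]
pH = −log10(0.01286) = 1.89

1.89


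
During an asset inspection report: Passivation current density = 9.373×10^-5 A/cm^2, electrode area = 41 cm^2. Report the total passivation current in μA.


I = i_pass * A, then convert A → μA (×10^6)
I = 9.373×10^-5 * 41 * 10^6 = 3842.93 μA

3842.93 μA


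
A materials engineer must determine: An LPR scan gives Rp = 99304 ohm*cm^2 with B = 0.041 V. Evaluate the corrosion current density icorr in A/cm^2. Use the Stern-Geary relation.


Apply the Stern-Geary relation: icorr = B / Rp
icorr = 0.041 / 99304 = 4.129×10^-7 A/cm^2

4.129×10^-7 A/cm^2


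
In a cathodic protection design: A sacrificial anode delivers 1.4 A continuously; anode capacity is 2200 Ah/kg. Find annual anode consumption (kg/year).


Annual consumption = current * hours per year / capacity
Rate = 1.4 * 8760 / 2200 = 5.6 kg/year

5.6 kg/year


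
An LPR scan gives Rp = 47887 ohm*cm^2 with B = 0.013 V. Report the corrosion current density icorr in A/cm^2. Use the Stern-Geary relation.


Apply the Stern-Geary relation: icorr = B / Rp
icorr = 0.013 / 47887 = 2.715×10^-7 A/cm^2

2.715×10^-7 A/cm^2


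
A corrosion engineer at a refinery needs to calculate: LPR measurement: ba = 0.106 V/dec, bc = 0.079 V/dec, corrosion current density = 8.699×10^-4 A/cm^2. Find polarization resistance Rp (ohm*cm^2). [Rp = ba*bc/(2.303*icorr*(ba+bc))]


Apply the Stern-Geary equation: Rp = ba*bc / (2.303*icorr*(ba+bc))
ba*bc = 0.106*0.079 = 0.008374
ba+bc = 0.185; 2.303*icorr*(ba+bc) = 2.303*8.699×10^-4*0.185 = 3.7062524×10^-4
Rp = 0.008374 / 3.7062524×10^-4 = 22.59 ohm*cm^2

22.59 ohm*cm^2


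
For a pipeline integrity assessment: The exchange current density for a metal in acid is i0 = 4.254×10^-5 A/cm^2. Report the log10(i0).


i0 = 4.254×10^-5 A/cm^2
log10(i0) = -4.371

-4.371


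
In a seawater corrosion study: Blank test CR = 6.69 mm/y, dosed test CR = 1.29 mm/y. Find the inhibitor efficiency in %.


Apply the inhibitor-efficiency definition: IE = (CR_blank − CR_inh)/CR_blank × 100
IE = (6.69 − 1.29) / 6.69 × 100
IE = 5.4 / 6.69 × 100 = 80.7 %

80.7 %


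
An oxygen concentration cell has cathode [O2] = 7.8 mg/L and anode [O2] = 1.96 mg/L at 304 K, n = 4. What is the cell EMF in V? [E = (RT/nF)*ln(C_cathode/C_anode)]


Apply the Nernst concentration-cell relation: E = (RT/nF)*ln(C_cathode/C_anode)
RT/nF = 8.314*304/(4*96485) = 0.00654883 V
ln(7.8/1.96) = 1.38118
E = 0.00654883 * 1.38118 = 0.00905 V

0.00905 V


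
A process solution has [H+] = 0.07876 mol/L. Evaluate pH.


pH = −log10[H+]
pH = −log10(0.07876) = 1.1

1.1


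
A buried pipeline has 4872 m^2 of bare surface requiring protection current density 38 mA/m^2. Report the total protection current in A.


I = area * current density, then convert mA → A (÷1000)
I = 4872 * 38 / 1000 = 185.14 A

185.14 A


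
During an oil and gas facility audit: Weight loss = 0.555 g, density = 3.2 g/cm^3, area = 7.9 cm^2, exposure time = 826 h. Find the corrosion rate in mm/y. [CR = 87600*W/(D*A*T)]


Apply the mm/y weight-loss relation: CR = 87600 * W / (D * A * T)
Numerator: 87600 * 0.555 = 48618.0
Denominator: 3.2 * 7.9 * 826 = 20881.28
CR = 48618.0 / 20881.28 = 2.328306 mm/y

2.328306 mm/y


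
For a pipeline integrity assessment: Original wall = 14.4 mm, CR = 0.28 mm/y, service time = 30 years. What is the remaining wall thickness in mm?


Remaining wall = original − CR × time
t = 14.4 − 0.28*30 = 14.4 − 8.4 = 6.0 mm

6.0 mm


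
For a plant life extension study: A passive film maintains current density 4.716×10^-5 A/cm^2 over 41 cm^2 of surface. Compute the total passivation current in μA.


I = i_pass * A, then convert A → μA (×10^6)
I = 4.716×10^-5 * 41 * 10^6 = 1933.56 μA

1933.56 μA


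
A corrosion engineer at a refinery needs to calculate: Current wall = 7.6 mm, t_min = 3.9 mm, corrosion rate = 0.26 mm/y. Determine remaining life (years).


Apply the remaining-life relation: RL = (t_current − t_min) / CR
RL = (7.6 − 3.9) / 0.26 = 3.7 / 0.26 = 14.2 years

14.2 years


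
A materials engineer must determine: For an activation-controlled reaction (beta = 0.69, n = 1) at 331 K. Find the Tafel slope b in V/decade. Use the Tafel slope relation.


Apply the Tafel slope relation: b = 2.303*R*T/(beta*n*F)
Numerator: 2.303 * 8.314 * 331 = 6337.7
Denominator: 0.69 * 1 * 96485 = 66574.65
b = 6337.7 / 66574.65 = 0.095 V/decade

0.095 V/decade


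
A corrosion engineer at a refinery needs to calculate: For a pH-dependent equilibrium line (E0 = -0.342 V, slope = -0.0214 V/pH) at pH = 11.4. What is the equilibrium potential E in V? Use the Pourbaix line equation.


Apply the Pourbaix line equation: E = E0 + slope*pH
E = -0.342 + (-0.0214)*11.4 = -0.342 + (-0.24396) = -0.58596 V
Rounded to 3 decimal places: E = -0.586 V

-0.586 V


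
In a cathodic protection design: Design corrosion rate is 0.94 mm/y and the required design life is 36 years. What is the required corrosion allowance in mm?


Corrosion allowance = CR × design life
CA = 0.94 * 36 = 33.84 mm

33.84 mm


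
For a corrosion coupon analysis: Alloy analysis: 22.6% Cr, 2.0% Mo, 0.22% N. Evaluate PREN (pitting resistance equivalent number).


Apply the PREN formula: PREN = Cr + 3.3*Mo + 16*N
PREN = 22.6 + 3.3*2.0 + 16*0.22
PREN = 22.6 + 6.6 + 3.52 = 32.72

32.72


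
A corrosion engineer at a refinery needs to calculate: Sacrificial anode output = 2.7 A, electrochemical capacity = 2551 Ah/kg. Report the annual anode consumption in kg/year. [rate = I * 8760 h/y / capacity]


Annual consumption = current * hours per year / capacity
Rate = 2.7 * 8760 / 2551 = 9.3 kg/year

9.3 kg/year


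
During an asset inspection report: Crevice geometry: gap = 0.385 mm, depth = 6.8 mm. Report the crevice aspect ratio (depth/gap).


Aspect ratio = depth / gap
Ratio = 6.8 / 0.385 = 17.7

17.7


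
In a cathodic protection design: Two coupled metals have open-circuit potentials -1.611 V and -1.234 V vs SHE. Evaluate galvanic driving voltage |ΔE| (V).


Driving voltage is the absolute potential difference.
|ΔE| = |-1.611 − (-1.234)| = 0.377 V

0.377 V


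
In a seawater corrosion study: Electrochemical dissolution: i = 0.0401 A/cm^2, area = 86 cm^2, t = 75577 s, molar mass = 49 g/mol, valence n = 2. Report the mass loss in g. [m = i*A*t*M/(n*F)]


Apply Faraday's law: m = i*A*t*M / (n*F)
Total charge passed Q = i*A*t = 0.0401*86*75577 = 260634.8422 C
m = Q*M/(n*F) = 260634.8422*49/(2*96485) = 66.182 g

66.182 g


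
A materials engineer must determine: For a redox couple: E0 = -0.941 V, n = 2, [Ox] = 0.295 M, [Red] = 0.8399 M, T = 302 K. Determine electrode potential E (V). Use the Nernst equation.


Apply the Nernst equation: E = E0 + (RT/nF)*ln([Ox]/[Red])
Step 1: RT/nF = 8.314*302/(2*96485) = 0.01301149 V
Step 2: [Ox]/[Red] = 0.295/0.8399 = 0.351232
Step 3: ln(0.351232) = -1.046308
Step 4: correction = 0.01301149 * -1.046308 = -0.014 V
E = -0.941 + -0.014 = -0.955 V

-0.955 V


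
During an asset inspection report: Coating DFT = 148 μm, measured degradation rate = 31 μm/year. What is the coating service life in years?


Service life = thickness / degradation rate
Life = 148 / 31 = 4.8 years

4.8 years


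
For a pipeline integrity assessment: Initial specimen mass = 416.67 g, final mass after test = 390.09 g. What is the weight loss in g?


Weight loss = initial − final
WL = 416.67 − 390.09 = 26.58 g

26.58 g


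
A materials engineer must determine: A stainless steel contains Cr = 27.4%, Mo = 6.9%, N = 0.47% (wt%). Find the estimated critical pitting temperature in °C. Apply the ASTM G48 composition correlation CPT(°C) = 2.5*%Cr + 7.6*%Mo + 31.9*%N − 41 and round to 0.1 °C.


Apply the ASTM G48 empirical CPT estimate: CPT(°C) = 2.5*%Cr + 7.6*%Mo + 31.9*%N − 41
2.5*27.4 = 68.5; 7.6*6.9 = 52.44; 31.9*0.47 = 14.993
CPT = 68.5 + 52.44 + 14.993 − 41 = 94.933 °C
Rounded to 0.1 °C: CPT ≈ 94.9 °C

94.9 °C


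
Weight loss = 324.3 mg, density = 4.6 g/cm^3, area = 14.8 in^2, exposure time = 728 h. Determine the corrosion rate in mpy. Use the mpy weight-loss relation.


Apply the mpy weight-loss relation: CR = 534 * W / (D * A * T)
Numerator: 534 * 324.3 = 173176.2
Denominator: 4.6 * 14.8 * 728 = 49562.24
CR = 173176.2 / 49562.24 = 3.49412 mpy

3.49412 mpy


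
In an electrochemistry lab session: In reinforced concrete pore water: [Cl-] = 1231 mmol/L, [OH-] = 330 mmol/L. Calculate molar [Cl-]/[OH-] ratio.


Threshold parameter = [Cl-] / [OH-] (molar basis; both in mmol/L, so units cancel)
Ratio = 1231 / 330 = 3.73

3.73


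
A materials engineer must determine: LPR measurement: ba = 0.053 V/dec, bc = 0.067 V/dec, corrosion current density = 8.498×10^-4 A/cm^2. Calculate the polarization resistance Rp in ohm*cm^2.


Apply the Stern-Geary equation: Rp = ba*bc / (2.303*icorr*(ba+bc))
ba*bc = 0.053*0.067 = 0.003551
ba+bc = 0.12; 2.303*icorr*(ba+bc) = 2.303*8.498×10^-4*0.12 = 2.3485073×10^-4
Rp = 0.003551 / 2.3485073×10^-4 = 15.1 ohm*cm^2

15.1 ohm*cm^2


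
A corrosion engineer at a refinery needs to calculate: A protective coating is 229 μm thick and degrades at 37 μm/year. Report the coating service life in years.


Service life = thickness / degradation rate
Life = 229 / 37 = 6.2 years

6.2 years


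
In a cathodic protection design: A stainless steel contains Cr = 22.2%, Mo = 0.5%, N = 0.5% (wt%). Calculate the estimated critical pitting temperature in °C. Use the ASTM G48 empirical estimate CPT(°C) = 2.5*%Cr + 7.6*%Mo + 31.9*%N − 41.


Apply the ASTM G48 empirical CPT estimate: CPT(°C) = 2.5*%Cr + 7.6*%Mo + 31.9*%N − 41
2.5*22.2 = 55.5; 7.6*0.5 = 3.8; 31.9*0.5 = 15.95
CPT = 55.5 + 3.8 + 15.95 − 41 = 34.25 °C
Rounded to 0.1 °C: CPT ≈ 34.3 °C

34.3 °C


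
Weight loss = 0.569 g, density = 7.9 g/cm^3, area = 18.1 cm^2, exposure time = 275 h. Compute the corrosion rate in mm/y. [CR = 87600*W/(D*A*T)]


Apply the mm/y weight-loss relation: CR = 87600 * W / (D * A * T)
Numerator: 87600 * 0.569 = 49844.4
Denominator: 7.9 * 18.1 * 275 = 39322.25
CR = 49844.4 / 39322.25 = 1.267588 mm/y

1.267588 mm/y


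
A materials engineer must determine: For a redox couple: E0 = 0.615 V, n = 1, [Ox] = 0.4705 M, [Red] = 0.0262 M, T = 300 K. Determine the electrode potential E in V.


Apply the Nernst equation: E = E0 + (RT/nF)*ln([Ox]/[Red])
Step 1: RT/nF = 8.314*300/(1*96485) = 0.02585065 V
Step 2: [Ox]/[Red] = 0.4705/0.0262 = 17.958015
Step 3: ln(17.958015) = 2.888037
Step 4: correction = 0.02585065 * 2.888037 = 0.075 V
E = 0.615 + 0.075 = 0.69 V

0.69 V


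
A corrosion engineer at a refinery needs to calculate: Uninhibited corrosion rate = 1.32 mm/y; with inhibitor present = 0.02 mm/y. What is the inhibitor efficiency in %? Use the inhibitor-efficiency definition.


Apply the inhibitor-efficiency definition: IE = (CR_blank − CR_inh)/CR_blank × 100
IE = (1.32 − 0.02) / 1.32 × 100
IE = 1.3 / 1.32 × 100 = 98.5 %

98.5 %


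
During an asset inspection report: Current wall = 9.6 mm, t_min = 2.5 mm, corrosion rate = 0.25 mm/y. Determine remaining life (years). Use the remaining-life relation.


Apply the remaining-life relation: RL = (t_current − t_min) / CR
RL = (9.6 − 2.5) / 0.25 = 7.1 / 0.25 = 28.4 years

28.4 years


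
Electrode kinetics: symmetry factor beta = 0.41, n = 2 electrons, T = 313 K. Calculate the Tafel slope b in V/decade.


Apply the Tafel slope relation: b = 2.303*R*T/(beta*n*F)
Numerator: 2.303 * 8.314 * 313 = 5993.06
Denominator: 0.41 * 2 * 96485 = 79117.7
b = 5993.06 / 79117.7 = 0.0757 V/decade

0.0757 V/decade


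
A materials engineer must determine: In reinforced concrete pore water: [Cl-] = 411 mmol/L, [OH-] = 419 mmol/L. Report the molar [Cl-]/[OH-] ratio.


Threshold parameter = [Cl-] / [OH-] (molar basis; both in mmol/L, so units cancel)
Ratio = 411 / 419 = 0.98

0.98


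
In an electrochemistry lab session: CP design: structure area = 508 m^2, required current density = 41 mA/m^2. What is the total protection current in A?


I = area * current density, then convert mA → A (÷1000)
I = 508 * 41 / 1000 = 20.83 A

20.83 A


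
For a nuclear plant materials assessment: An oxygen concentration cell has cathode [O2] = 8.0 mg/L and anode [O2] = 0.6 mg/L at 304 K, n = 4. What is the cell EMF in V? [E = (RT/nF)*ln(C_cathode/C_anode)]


Apply the Nernst concentration-cell relation: E = (RT/nF)*ln(C_cathode/C_anode)
RT/nF = 8.314*304/(4*96485) = 0.00654883 V
ln(8.0/0.6) = 2.59027
E = 0.00654883 * 2.59027 = 0.01696 V

0.01696 V


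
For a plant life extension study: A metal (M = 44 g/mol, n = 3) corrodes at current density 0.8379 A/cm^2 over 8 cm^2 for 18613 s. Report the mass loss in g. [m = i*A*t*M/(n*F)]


Apply Faraday's law: m = i*A*t*M / (n*F)
Total charge passed Q = i*A*t = 0.8379*8*18613 = 124766.6616 C
m = Q*M/(n*F) = 124766.6616*44/(3*96485) = 18.96576 g

18.96576 g


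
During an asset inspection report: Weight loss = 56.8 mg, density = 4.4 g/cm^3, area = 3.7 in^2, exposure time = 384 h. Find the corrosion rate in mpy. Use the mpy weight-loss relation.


Apply the mpy weight-loss relation: CR = 534 * W / (D * A * T)
Numerator: 534 * 56.8 = 30331.2
Denominator: 4.4 * 3.7 * 384 = 6251.52
CR = 30331.2 / 6251.52 = 4.852 mpy

4.852 mpy


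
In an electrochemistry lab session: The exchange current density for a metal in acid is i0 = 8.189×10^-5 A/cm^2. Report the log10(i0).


i0 = 8.189×10^-5 A/cm^2
log10(i0) = -4.087

-4.087


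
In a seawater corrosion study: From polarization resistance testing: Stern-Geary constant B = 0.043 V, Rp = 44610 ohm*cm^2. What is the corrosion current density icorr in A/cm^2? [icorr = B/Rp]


Apply the Stern-Geary relation: icorr = B / Rp
icorr = 0.043 / 44610 = 9.639×10^-7 A/cm^2

9.639×10^-7 A/cm^2


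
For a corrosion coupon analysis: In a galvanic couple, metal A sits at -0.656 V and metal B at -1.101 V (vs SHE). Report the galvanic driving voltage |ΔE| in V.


Driving voltage is the absolute potential difference.
|ΔE| = |-0.656 − (-1.101)| = 0.445 V

0.445 V


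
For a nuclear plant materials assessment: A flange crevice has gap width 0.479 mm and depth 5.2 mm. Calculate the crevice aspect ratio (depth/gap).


Aspect ratio = depth / gap
Ratio = 5.2 / 0.479 = 10.9

10.9


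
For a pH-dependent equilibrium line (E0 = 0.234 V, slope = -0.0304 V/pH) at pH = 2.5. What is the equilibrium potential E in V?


Apply the Pourbaix line equation: E = E0 + slope*pH
E = 0.234 + (-0.0304)*2.5 = 0.234 + (-0.076) = 0.158 V
Rounded to 4 decimal places: E = 0.1580 V

0.1580 V


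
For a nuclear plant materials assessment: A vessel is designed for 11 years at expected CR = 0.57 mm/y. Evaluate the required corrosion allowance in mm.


Corrosion allowance = CR × design life
CA = 0.57 * 11 = 6.27 mm

6.27 mm


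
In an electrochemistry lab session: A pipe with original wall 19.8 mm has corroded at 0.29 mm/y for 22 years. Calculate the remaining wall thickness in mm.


Remaining wall = original − CR × time
t = 19.8 − 0.29*22 = 19.8 − 6.38 = 13.42 mm

13.42 mm


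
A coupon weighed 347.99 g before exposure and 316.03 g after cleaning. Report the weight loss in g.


Weight loss = initial − final
WL = 347.99 − 316.03 = 31.96 g

31.96 g


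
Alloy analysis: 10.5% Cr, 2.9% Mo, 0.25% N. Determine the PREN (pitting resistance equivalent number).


Apply the PREN formula: PREN = Cr + 3.3*Mo + 16*N
PREN = 10.5 + 3.3*2.9 + 16*0.25
PREN = 10.5 + 9.57 + 4.0 = 24.07

24.07


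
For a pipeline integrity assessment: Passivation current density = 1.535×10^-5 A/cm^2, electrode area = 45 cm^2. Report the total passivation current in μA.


I = i_pass * A, then convert A → μA (×10^6)
I = 1.535×10^-5 * 45 * 10^6 = 690.75 μA

690.75 μA


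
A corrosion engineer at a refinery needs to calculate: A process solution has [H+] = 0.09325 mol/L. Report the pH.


pH = −log10[H+]
pH = −log10(0.09325) = 1.03

1.03


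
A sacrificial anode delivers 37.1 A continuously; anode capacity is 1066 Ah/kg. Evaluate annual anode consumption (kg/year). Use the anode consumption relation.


Annual consumption = current * hours per year / capacity
Rate = 37.1 * 8760 / 1066 = 304.9 kg/year

304.9 kg/year


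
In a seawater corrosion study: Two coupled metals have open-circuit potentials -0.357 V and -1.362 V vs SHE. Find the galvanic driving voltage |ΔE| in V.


Driving voltage is the absolute potential difference.
|ΔE| = |-0.357 − (-1.362)| = 1.005 V

1.005 V


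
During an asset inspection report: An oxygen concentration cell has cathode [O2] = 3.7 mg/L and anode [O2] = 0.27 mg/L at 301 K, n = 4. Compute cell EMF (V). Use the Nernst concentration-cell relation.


Apply the Nernst concentration-cell relation: E = (RT/nF)*ln(C_cathode/C_anode)
RT/nF = 8.314*301/(4*96485) = 0.0064842 V
ln(3.7/0.27) = 2.61767
E = 0.0064842 * 2.61767 = 0.01697 V

0.01697 V


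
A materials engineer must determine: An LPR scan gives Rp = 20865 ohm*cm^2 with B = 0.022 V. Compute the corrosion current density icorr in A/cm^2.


Apply the Stern-Geary relation: icorr = B / Rp
icorr = 0.022 / 20865 = 1.054×10^-6 A/cm^2

1.054×10^-6 A/cm^2


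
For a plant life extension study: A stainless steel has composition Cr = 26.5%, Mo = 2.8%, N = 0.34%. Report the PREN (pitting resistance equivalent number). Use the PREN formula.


Apply the PREN formula: PREN = Cr + 3.3*Mo + 16*N
PREN = 26.5 + 3.3*2.8 + 16*0.34
PREN = 26.5 + 9.24 + 5.44 = 41.18

41.18


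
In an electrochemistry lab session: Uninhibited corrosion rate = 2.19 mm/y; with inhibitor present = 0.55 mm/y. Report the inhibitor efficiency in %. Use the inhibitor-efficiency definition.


Apply the inhibitor-efficiency definition: IE = (CR_blank − CR_inh)/CR_blank × 100
IE = (2.19 − 0.55) / 2.19 × 100
IE = 1.64 / 2.19 × 100 = 74.9 %

74.9 %


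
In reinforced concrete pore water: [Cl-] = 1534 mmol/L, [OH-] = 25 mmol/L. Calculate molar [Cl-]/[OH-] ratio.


Threshold parameter = [Cl-] / [OH-] (molar basis; both in mmol/L, so units cancel)
Ratio = 1534 / 25 = 61.36

61.36


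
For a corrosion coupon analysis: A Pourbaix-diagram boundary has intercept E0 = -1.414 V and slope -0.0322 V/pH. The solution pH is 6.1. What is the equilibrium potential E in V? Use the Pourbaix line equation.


Apply the Pourbaix line equation: E = E0 + slope*pH
E = -1.414 + (-0.0322)*6.1 = -1.414 + (-0.19642) = -1.61042 V
Rounded to 3 decimal places: E = -1.610 V

-1.610 V


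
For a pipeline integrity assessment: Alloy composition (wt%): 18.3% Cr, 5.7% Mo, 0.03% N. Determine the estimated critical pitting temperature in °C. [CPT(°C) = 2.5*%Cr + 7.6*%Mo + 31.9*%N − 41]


Apply the ASTM G48 empirical CPT estimate: CPT(°C) = 2.5*%Cr + 7.6*%Mo + 31.9*%N − 41
2.5*18.3 = 45.75; 7.6*5.7 = 43.32; 31.9*0.03 = 0.957
CPT = 45.75 + 43.32 + 0.957 − 41 = 49.027 °C
Rounded to 0.1 °C: CPT ≈ 49.0 °C

49.0 °C


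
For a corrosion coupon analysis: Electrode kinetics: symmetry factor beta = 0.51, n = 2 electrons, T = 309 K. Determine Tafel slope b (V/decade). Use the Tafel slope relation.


Apply the Tafel slope relation: b = 2.303*R*T/(beta*n*F)
Numerator: 2.303 * 8.314 * 309 = 5916.47
Denominator: 0.51 * 2 * 96485 = 98414.7
b = 5916.47 / 98414.7 = 0.0601 V/decade

0.0601 V/decade


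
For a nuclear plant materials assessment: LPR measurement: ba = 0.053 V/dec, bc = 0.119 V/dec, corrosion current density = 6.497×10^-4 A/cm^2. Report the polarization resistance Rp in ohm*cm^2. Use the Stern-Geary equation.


Apply the Stern-Geary equation: Rp = ba*bc / (2.303*icorr*(ba+bc))
ba*bc = 0.053*0.119 = 0.006307
ba+bc = 0.172; 2.303*icorr*(ba+bc) = 2.303*6.497×10^-4*0.172 = 2.5735657×10^-4
Rp = 0.006307 / 2.5735657×10^-4 = 24.51 ohm*cm^2

24.51 ohm*cm^2


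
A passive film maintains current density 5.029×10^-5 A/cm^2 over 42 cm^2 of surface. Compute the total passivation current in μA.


I = i_pass * A, then convert A → μA (×10^6)
I = 5.029×10^-5 * 42 * 10^6 = 2112.18 μA

2112.18 μA


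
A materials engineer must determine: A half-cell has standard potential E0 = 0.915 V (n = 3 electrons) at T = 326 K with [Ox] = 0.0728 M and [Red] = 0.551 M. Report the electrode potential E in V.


Apply the Nernst equation: E = E0 + (RT/nF)*ln([Ox]/[Red])
Step 1: RT/nF = 8.314*326/(3*96485) = 0.00936368 V
Step 2: [Ox]/[Red] = 0.0728/0.551 = 0.132123
Step 3: ln(0.132123) = -2.024022
Step 4: correction = 0.00936368 * -2.024022 = -0.019 V
E = 0.915 + -0.019 = 0.896 V

0.896 V


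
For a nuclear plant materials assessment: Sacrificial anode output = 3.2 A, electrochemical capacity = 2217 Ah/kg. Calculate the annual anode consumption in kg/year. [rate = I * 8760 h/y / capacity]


Annual consumption = current * hours per year / capacity
Rate = 3.2 * 8760 / 2217 = 12.6 kg/year

12.6 kg/year


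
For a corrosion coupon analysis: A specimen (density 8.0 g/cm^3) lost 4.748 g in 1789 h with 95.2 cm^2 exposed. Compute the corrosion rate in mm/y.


Apply the mm/y weight-loss relation: CR = 87600 * W / (D * A * T)
Numerator: 87600 * 4.748 = 415924.8
Denominator: 8.0 * 95.2 * 1789 = 1362502.4
CR = 415924.8 / 1362502.4 = 0.30527 mm/y

0.30527 mm/y


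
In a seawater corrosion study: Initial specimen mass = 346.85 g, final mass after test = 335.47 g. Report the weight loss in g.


Weight loss = initial − final
WL = 346.85 − 335.47 = 11.38 g

11.38 g


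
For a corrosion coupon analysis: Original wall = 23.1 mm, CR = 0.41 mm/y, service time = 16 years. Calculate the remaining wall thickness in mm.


Remaining wall = original − CR × time
t = 23.1 − 0.41*16 = 23.1 − 6.56 = 16.54 mm

16.54 mm


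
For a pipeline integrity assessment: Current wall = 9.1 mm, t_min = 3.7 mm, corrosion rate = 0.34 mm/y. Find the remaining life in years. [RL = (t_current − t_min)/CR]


Apply the remaining-life relation: RL = (t_current − t_min) / CR
RL = (9.1 − 3.7) / 0.34 = 5.4 / 0.34 = 15.9 years

15.9 years


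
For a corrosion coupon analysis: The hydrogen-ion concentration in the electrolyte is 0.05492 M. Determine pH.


pH = −log10[H+]
pH = −log10(0.05492) = 1.26

1.26


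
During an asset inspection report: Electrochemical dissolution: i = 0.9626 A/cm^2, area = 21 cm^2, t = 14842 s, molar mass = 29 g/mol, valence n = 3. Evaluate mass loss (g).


Apply Faraday's law: m = i*A*t*M / (n*F)
Total charge passed Q = i*A*t = 0.9626*21*14842 = 300025.0932 C
m = Q*M/(n*F) = 300025.0932*29/(3*96485) = 30.059 g

30.059 g


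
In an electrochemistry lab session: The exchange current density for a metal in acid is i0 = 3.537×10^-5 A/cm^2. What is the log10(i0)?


i0 = 3.537×10^-5 A/cm^2
log10(i0) = -4.451

-4.451


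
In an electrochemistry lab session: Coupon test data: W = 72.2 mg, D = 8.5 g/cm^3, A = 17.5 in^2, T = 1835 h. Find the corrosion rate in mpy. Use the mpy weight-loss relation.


Apply the mpy weight-loss relation: CR = 534 * W / (D * A * T)
Numerator: 534 * 72.2 = 38554.8
Denominator: 8.5 * 17.5 * 1835 = 272956.25
CR = 38554.8 / 272956.25 = 0.14125 mpy

0.14125 mpy


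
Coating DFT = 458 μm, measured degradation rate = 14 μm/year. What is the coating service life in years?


Service life = thickness / degradation rate
Life = 458 / 14 = 32.7 years

32.7 years


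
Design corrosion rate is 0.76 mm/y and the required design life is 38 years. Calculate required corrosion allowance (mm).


Corrosion allowance = CR × design life
CA = 0.76 * 38 = 28.88 mm

28.88 mm


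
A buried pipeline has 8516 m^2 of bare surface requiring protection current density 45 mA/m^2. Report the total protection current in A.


I = area * current density, then convert mA → A (÷1000)
I = 8516 * 45 / 1000 = 383.22 A

383.22 A


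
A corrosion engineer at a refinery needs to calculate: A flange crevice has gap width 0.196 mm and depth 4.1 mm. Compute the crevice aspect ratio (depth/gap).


Aspect ratio = depth / gap
Ratio = 4.1 / 0.196 = 20.9

20.9


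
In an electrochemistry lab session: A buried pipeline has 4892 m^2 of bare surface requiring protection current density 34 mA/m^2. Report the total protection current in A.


I = area * current density, then convert mA → A (÷1000)
I = 4892 * 34 / 1000 = 166.33 A

166.33 A


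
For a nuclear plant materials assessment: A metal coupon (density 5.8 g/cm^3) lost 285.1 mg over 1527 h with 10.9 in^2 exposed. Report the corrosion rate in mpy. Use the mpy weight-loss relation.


Apply the mpy weight-loss relation: CR = 534 * W / (D * A * T)
Numerator: 534 * 285.1 = 152243.4
Denominator: 5.8 * 10.9 * 1527 = 96536.94
CR = 152243.4 / 96536.94 = 1.577 mpy

1.577 mpy


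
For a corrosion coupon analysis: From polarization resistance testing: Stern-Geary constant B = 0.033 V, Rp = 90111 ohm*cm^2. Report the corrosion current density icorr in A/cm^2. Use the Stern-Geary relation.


Apply the Stern-Geary relation: icorr = B / Rp
icorr = 0.033 / 90111 = 3.662×10^-7 A/cm^2

3.662×10^-7 A/cm^2


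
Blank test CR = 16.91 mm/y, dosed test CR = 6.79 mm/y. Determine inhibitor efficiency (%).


Apply the inhibitor-efficiency definition: IE = (CR_blank − CR_inh)/CR_blank × 100
IE = (16.91 − 6.79) / 16.91 × 100
IE = 10.12 / 16.91 × 100 = 59.8 %

59.8 %


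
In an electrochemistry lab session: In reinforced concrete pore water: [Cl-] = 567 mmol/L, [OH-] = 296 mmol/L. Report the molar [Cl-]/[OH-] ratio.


Threshold parameter = [Cl-] / [OH-] (molar basis; both in mmol/L, so units cancel)
Ratio = 567 / 296 = 1.92

1.92


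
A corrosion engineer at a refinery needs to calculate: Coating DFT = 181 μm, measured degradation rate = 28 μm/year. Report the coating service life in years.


Service life = thickness / degradation rate
Life = 181 / 28 = 6.5 years

6.5 years


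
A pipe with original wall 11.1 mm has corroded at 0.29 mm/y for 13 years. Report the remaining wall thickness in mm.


Remaining wall = original − CR × time
t = 11.1 − 0.29*13 = 11.1 − 3.77 = 7.33 mm

7.33 mm


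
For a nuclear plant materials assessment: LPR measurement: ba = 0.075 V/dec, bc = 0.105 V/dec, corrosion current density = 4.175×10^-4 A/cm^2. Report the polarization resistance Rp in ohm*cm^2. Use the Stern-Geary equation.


Apply the Stern-Geary equation: Rp = ba*bc / (2.303*icorr*(ba+bc))
ba*bc = 0.075*0.105 = 0.007875
ba+bc = 0.18; 2.303*icorr*(ba+bc) = 2.303*4.175×10^-4*0.18 = 1.7307045×10^-4
Rp = 0.007875 / 1.7307045×10^-4 = 45.5 ohm*cm^2

45.5 ohm*cm^2
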